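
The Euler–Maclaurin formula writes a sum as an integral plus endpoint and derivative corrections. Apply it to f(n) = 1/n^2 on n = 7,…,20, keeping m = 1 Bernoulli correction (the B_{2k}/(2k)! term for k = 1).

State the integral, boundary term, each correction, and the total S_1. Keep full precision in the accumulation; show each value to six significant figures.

The integral term ∫_7^20 1/x^2 dx = 0.0928571.
Boundary: ½(f(7) + f(20)) = ½(0.0204082 + 0.00250000) = 0.0114541.
Running total after boundary: 0.104311.
Correction k=1: B_{2}/2! · (f^{(1)}(20) − f^{(1)}(7)) = 1/12 · (-0.000250000 − (-0.00583090)) = 0.000465075.

S_1 ≈ 0.104776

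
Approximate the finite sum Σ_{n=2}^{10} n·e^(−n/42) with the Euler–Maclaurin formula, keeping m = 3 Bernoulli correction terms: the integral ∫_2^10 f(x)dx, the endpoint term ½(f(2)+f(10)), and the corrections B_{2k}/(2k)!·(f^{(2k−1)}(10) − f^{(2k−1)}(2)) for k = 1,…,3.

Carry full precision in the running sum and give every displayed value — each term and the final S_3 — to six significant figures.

S_3 ≈ 45.6601

Integral: ∫_2^10 x·e^(−x/42) dx = 40.7916.
½[f(2) + f(10)] = ½[1.90699 + 7.88128] = 4.89414.
Integral + boundary = 45.6858.
Correction k=1: B_{2}/2! · (f^{(1)}(10) − f^{(1)}(2)) = 1/12 · (0.600478 − 0.908092) = -0.0256345.
Partial sum through k=1: 45.6601.
Correction k=2: B_{4}/4! · (f^{(3)}(10) − f^{(3)}(2)) = −1/720 · (0.00123398 − 0.00159585) = 5.02608e-07.
Partial sum through k=2: 45.6601.
Correction k=3: B_{6}/6! · (f^{(5)}(10) − f^{(5)}(2)) = 1/30240 · (1.20609e-06 − 1.51753e-06) = -1.02988e-11.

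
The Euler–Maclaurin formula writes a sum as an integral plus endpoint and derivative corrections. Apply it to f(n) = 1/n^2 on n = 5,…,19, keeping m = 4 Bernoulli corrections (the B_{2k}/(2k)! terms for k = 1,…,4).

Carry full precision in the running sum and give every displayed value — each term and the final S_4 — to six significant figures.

S_4 ≈ 0.170052

∫_5^19 1/x^2 dx evaluates to 0.147368.
Endpoint term: (f(5) + f(19))/2 = (0.0400000 + 0.00277008)/2 = 0.0213850.
Integral + boundary = 0.168753.
Correction k=1: B_{2}/2! · (f^{(1)}(19) − f^{(1)}(5)) = 1/12 · (-0.000291588 − (-0.0160000)) = 0.00130903.
Running total after k=1: 0.170062.
Correction k=2: B_{4}/4! · (f^{(3)}(19) − f^{(3)}(5)) = −1/720 · (-9.69267e-06 − (-0.00768000)) = -1.06532e-05.
Running total after k=2: 0.170052.
Correction k=3: B_{6}/6! · (f^{(5)}(19) − f^{(5)}(5)) = 1/30240 · (-8.05485e-07 − (-0.00921600)) = 3.04735e-07.
Running total after k=3: 0.170052.
Correction k=4: B_{8}/8! · (f^{(7)}(19) − f^{(7)}(5)) = −1/1209600 · (-1.24951e-07 − (-0.0206438)) = -1.70666e-08.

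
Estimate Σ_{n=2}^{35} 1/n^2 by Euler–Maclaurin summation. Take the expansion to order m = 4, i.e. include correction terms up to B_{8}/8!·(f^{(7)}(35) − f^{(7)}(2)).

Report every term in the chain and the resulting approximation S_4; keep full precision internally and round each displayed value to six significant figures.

The integral term ∫_2^35 1/x^2 dx = 0.471429.
Boundary: ½(f(2) + f(35)) = ½(0.250000 + 0.000816327) = 0.125408.
So far: 0.596837.
Correction k=1: B_{2}/2! · (f^{(1)}(35) − f^{(1)}(2)) = 1/12 · (-4.66472e-05 − (-0.250000)) = 0.0208294.
After k=1: 0.617666.
Correction k=2: B_{4}/4! · (f^{(3)}(35) − f^{(3)}(2)) = −1/720 · (-4.56952e-07 − (-0.750000)) = -0.00104167.
After k=2: 0.616625.
Correction k=3: B_{6}/6! · (f^{(5)}(35) − f^{(5)}(2)) = 1/30240 · (-1.11907e-08 − (-5.62500)) = 0.000186012.
After k=3: 0.616811.
Correction k=4: B_{8}/8! · (f^{(7)}(35) − f^{(7)}(2)) = −1/1209600 · (-5.11574e-10 − (-78.7500)) = -6.51042e-05.

S_4 ≈ 0.616745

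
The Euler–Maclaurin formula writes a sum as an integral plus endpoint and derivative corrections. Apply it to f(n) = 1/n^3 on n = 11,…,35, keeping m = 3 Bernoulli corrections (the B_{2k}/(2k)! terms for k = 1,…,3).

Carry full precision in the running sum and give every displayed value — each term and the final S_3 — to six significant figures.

S_3 ≈ 0.00412825

∫_11^35 1/x^3 dx evaluates to 0.00372407.
Boundary: ½(f(11) + f(35)) = ½(0.000751315 + 2.33236e-05) = 0.000387319.
Integral + boundary = 0.00411139.
Order-1 term: 1/12 · (-1.99917e-06 − (-0.000204904)) = 1.69087e-05.
Running total after k=1: 0.00412830.
Order-2 term: −1/720 · (-3.26395e-08 − (-3.38684e-05)) = -4.69942e-08.
Running total after k=2: 0.00412825.
Order-3 term: 1/30240 · (-1.11907e-09 − (-1.17560e-05)) = 3.88719e-10.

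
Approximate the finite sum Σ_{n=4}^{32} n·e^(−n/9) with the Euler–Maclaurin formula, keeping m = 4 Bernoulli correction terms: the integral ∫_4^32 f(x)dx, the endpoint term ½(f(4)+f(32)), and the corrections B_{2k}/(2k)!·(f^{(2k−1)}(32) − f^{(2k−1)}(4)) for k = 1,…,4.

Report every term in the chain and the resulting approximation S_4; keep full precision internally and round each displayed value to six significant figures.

Integral: ∫_4^32 x·e^(−x/9) dx = 64.4774.
Endpoint term: (f(4) + f(32))/2 = (2.56472 + 0.914096)/2 = 1.73941.
Running total after boundary: 66.2168.
k=1: B_{2}/(2)! × [f^{(1)}(32) − f^{(1)}(4)] = 1/12 × (-0.0730007 − 0.356211) = -0.0357677.
Running total after k=1: 66.1811.
k=2: B_{4}/(4)! × [f^{(3)}(32) − f^{(3)}(4)] = −1/720 × (-0.000195923 − 0.0202293) = 2.83683e-05.
Running total after k=2: 66.1811.
k=3: B_{6}/(6)! × [f^{(5)}(32) − f^{(5)}(4)] = 1/30240 × (6.28887e-06 − 0.000445196) = -1.45141e-08.
Running total after k=3: 66.1811.
k=4: B_{8}/(8)! × [f^{(7)}(32) − f^{(7)}(4)] = −1/1209600 × (1.85142e-07 − 7.90924e-06) = 6.38566e-12.

S_4 ≈ 66.1811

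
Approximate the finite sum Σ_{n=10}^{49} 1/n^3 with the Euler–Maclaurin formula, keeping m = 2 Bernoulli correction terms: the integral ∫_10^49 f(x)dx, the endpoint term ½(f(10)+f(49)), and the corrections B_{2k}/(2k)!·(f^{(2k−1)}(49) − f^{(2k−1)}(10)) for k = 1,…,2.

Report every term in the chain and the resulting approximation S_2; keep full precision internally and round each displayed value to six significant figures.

Integral: ∫_10^49 1/x^3 dx = 0.00479175.
Boundary: ½(f(10) + f(49)) = ½(0.00100000 + 8.49986e-06) = 0.000504250.
So far: 0.00529600.
Correction k=1: B_{2}/2! · (f^{(1)}(49) − f^{(1)}(10)) = 1/12 · (-5.20400e-07 − (-0.000300000)) = 2.49566e-05.
Running total after k=1: 0.00532096.
Correction k=2: B_{4}/4! · (f^{(3)}(49) − f^{(3)}(10)) = −1/720 · (-4.33486e-09 − (-6.00000e-05)) = -8.33273e-08.

S_2 ≈ 0.00532088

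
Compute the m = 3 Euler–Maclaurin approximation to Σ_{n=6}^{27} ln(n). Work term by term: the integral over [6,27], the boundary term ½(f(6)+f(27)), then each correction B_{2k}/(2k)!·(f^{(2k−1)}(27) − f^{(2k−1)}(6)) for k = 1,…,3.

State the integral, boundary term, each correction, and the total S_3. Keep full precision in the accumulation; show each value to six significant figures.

The integral term ∫_6^27 ln(x) dx = 57.2370.
½[f(6) + f(27)] = ½[1.79176 + 3.29584] = 2.54380.
Integral + boundary = 59.7808.
Correction k=1: B_{2}/2! · (f^{(1)}(27) − f^{(1)}(6)) = 1/12 · (0.0370370 − 0.166667) = -0.0108025.
After k=1: 59.7700.
Correction k=2: B_{4}/4! · (f^{(3)}(27) − f^{(3)}(6)) = −1/720 · (0.000101611 − 0.00925926) = 1.27190e-05.
After k=2: 59.7700.
Correction k=3: B_{6}/6! · (f^{(5)}(27) − f^{(5)}(6)) = 1/30240 · (1.67260e-06 − 0.00308642) = -1.02009e-07.

S_3 ≈ 59.7700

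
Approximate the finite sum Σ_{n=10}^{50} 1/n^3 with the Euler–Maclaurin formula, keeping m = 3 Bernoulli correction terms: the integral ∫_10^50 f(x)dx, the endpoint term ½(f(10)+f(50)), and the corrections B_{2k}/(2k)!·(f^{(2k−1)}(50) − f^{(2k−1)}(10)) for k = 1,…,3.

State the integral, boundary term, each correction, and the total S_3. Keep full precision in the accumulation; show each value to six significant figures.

∫_10^50 1/x^3 dx evaluates to 0.00480000.
½[f(10) + f(50)] = ½[0.00100000 + 8.00000e-06] = 0.000504000.
So far: 0.00530400.
Correction k=1: B_{2}/2! · (f^{(1)}(50) − f^{(1)}(10)) = 1/12 · (-4.80000e-07 − (-0.000300000)) = 2.49600e-05.
Running total after k=1: 0.00532896.
Correction k=2: B_{4}/4! · (f^{(3)}(50) − f^{(3)}(10)) = −1/720 · (-3.84000e-09 − (-6.00000e-05)) = -8.33280e-08.
Running total after k=2: 0.00532888.
Correction k=3: B_{6}/6! · (f^{(5)}(50) − f^{(5)}(10)) = 1/30240 · (-6.45120e-11 − (-2.52000e-05)) = 8.33331e-10.

S_3 ≈ 0.00532888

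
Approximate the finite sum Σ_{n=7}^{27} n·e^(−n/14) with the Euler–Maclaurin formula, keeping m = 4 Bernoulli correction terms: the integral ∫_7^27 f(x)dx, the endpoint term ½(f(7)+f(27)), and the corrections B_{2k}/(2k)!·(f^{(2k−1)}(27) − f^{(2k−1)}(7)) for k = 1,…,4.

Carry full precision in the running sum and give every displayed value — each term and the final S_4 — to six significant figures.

∫_7^27 x·e^(−x/14) dx evaluates to 94.8858.
½[f(7) + f(27)] = ½[4.24571 + 3.92460] = 4.08516.
So far: 98.9710.
k=1: B_{2}/(2)! × [f^{(1)}(27) − f^{(1)}(7)] = 1/12 × (-0.134973 − 0.303265) = -0.0365199.
Partial sum through k=1: 98.9345.
k=2: B_{4}/(4)! × [f^{(3)}(27) − f^{(3)}(7)] = −1/720 × (0.000794583 − 0.00773636) = 9.64136e-06.
Partial sum through k=2: 98.9345.
k=3: B_{6}/(6)! × [f^{(5)}(27) − f^{(5)}(7)] = 1/30240 × (1.16215e-05 − 7.10482e-05) = -1.96517e-09.
Partial sum through k=3: 98.9345.
k=4: B_{8}/(8)! × [f^{(7)}(27) − f^{(7)}(7)] = −1/1209600 × (9.79026e-08 − 5.23598e-07) = 3.51931e-13.

S_4 ≈ 98.9345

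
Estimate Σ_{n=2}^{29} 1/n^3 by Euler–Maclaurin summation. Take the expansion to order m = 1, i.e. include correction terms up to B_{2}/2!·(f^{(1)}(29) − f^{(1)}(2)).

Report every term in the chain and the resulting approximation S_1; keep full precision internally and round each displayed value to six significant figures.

S_1 ≈ 0.202551

The integral term ∫_2^29 1/x^3 dx = 0.124405.
Boundary: ½(f(2) + f(29)) = ½(0.125000 + 4.10021e-05) = 0.0625205.
Running total after boundary: 0.186926.
Order-1 term: 1/12 · (-4.24160e-06 − (-0.187500)) = 0.0156246.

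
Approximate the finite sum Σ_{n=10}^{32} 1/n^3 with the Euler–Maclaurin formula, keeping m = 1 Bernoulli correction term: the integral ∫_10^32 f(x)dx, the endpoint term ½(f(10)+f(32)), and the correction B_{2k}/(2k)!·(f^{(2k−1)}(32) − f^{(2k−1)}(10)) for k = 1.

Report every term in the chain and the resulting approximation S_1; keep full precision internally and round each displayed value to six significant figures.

S_1 ≈ 0.00505174

Integral: ∫_10^32 1/x^3 dx = 0.00451172.
½[f(10) + f(32)] = ½[0.00100000 + 3.05176e-05] = 0.000515259.
Running total after boundary: 0.00502698.
k=1: B_{2}/(2)! × [f^{(1)}(32) − f^{(1)}(10)] = 1/12 × (-2.86102e-06 − (-0.000300000)) = 2.47616e-05.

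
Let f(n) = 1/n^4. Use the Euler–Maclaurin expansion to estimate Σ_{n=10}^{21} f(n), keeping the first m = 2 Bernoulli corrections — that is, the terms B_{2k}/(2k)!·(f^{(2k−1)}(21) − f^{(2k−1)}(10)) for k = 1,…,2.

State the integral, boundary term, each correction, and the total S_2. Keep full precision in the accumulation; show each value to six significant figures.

S_2 ≈ 0.000353146

The integral term ∫_10^21 1/x^4 dx = 0.000297340.
Boundary: ½(f(10) + f(21)) = ½(0.000100000 + 5.14189e-06) = 5.25709e-05.
Integral + boundary = 0.000349911.
Correction k=1: B_{2}/2! · (f^{(1)}(21) − f^{(1)}(10)) = 1/12 · (-9.79408e-07 − (-4.00000e-05)) = 3.25172e-06.
Running total after k=1: 0.000353163.
Correction k=2: B_{4}/4! · (f^{(3)}(21) − f^{(3)}(10)) = −1/720 · (-6.66264e-08 − (-1.20000e-05)) = -1.65741e-08.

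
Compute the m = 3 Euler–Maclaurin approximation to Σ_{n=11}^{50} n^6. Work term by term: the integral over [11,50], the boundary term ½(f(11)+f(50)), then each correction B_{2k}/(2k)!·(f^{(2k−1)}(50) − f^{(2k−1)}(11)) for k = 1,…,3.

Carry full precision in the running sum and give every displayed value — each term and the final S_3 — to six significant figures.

∫_11^50 x^6 dx evaluates to 1.11604e+11.
Boundary: ½(f(11) + f(50)) = ½(1.77156e+06 + 1.56250e+10) = 7.81339e+09.
So far: 1.19418e+11.
k=1: B_{2}/(2)! × [f^{(1)}(50) − f^{(1)}(11)] = 1/12 × (1.87500e+09 − 966306) = 1.56169e+08.
Running total after k=1: 1.19574e+11.
k=2: B_{4}/(4)! × [f^{(3)}(50) − f^{(3)}(11)] = −1/720 × (1.50000e+07 − 159720) = -20611.5.
Running total after k=2: 1.19574e+11.
k=3: B_{6}/(6)! × [f^{(5)}(50) − f^{(5)}(11)] = 1/30240 × (36000.0 − 7920.00) = 0.928571.

S_3 ≈ 1.19574e+11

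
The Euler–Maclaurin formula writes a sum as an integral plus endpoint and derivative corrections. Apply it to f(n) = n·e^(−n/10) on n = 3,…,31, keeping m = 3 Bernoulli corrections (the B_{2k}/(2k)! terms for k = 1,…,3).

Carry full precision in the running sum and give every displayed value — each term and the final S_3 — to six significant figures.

S_3 ≈ 79.5946

∫_3^31 x·e^(−x/10) dx evaluates to 77.8362.
Endpoint term: (f(3) + f(31))/2 = (2.22245 + 1.39653)/2 = 1.80949.
Running total after boundary: 79.6457.
Order-1 term: 1/12 · (-0.0946033 − 0.518573) = -0.0510980.
Running total after k=1: 79.5946.
Order-2 term: −1/720 · (-4.50492e-05 − 0.0200021) = 2.78433e-05.
Running total after k=2: 79.5946.
Order-3 term: 1/30240 · (8.55935e-06 − 0.000348185) = -1.12310e-08.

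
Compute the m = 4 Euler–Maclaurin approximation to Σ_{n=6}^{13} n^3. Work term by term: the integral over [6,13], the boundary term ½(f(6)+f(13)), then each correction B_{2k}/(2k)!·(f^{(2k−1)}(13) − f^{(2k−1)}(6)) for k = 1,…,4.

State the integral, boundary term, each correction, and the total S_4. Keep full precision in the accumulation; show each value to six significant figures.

S_4 ≈ 8056.00

Integral: ∫_6^13 x^3 dx = 6816.25.
Endpoint term: (f(6) + f(13))/2 = (216.000 + 2197.00)/2 = 1206.50.
Integral + boundary = 8022.75.
k=1: B_{2}/(2)! × [f^{(1)}(13) − f^{(1)}(6)] = 1/12 × (507.000 − 108.000) = 33.2500.
Running total after k=1: 8056.00.
k=2: B_{4}/(4)! × [f^{(3)}(13) − f^{(3)}(6)] = −1/720 × (6.00000 − 6.00000) = 0.00000.
Running total after k=2: 8056.00.
k=3: B_{6}/(6)! × [f^{(5)}(13) − f^{(5)}(6)] = 1/30240 × (0.00000 − 0.00000) = 0.00000.
Running total after k=3: 8056.00.
k=4: B_{8}/(8)! × [f^{(7)}(13) − f^{(7)}(6)] = −1/1209600 × (0.00000 − 0.00000) = 0.00000.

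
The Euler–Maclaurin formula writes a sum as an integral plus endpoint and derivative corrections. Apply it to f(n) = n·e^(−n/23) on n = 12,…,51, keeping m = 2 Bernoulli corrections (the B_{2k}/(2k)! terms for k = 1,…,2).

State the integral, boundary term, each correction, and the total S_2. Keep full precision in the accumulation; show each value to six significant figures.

S_2 ≈ 298.725

∫_12^51 x·e^(−x/23) dx evaluates to 292.422.
½[f(12) + f(51)] = ½[7.12185 + 5.55353] = 6.33769.
Integral + boundary = 298.760.
Correction k=1: B_{2}/2! · (f^{(1)}(51) − f^{(1)}(12)) = 1/12 · (-0.132565 − 0.283842) = -0.0347006.
After k=1: 298.725.
Correction k=2: B_{4}/4! · (f^{(3)}(51) − f^{(3)}(12)) = −1/720 · (0.000161097 − 0.00278037) = 3.63788e-06.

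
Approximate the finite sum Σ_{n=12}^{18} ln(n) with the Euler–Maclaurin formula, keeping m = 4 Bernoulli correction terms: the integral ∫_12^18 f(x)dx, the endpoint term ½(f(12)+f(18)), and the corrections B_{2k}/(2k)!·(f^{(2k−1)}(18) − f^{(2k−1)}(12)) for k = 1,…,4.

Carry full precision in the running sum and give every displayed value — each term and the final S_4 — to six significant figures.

∫_12^18 ln(x) dx evaluates to 16.2078.
Endpoint term: (f(12) + f(18))/2 = (2.48491 + 2.89037)/2 = 2.68764.
Running total after boundary: 18.8955.
Order-1 term: 1/12 · (0.0555556 − 0.0833333) = -0.00231481.
Partial sum through k=1: 18.8931.
Order-2 term: −1/720 · (0.000342936 − 0.00115741) = 1.13121e-06.
Partial sum through k=2: 18.8931.
Order-3 term: 1/30240 · (1.27013e-05 − 9.64506e-05) = -2.76949e-09.
Partial sum through k=3: 18.8931.
Order-4 term: −1/1209600 · (1.17605e-06 − 2.00939e-05) = 1.56397e-11.

S_4 ≈ 18.8931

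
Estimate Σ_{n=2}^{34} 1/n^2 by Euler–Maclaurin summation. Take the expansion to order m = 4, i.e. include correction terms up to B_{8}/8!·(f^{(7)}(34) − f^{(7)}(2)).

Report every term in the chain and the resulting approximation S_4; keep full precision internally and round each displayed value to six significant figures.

Integral: ∫_2^34 1/x^2 dx = 0.470588.
½[f(2) + f(34)] = ½[0.250000 + 0.000865052] = 0.125433.
Integral + boundary = 0.596021.
k=1: B_{2}/(2)! × [f^{(1)}(34) − f^{(1)}(2)] = 1/12 × (-5.08854e-05 − (-0.250000)) = 0.0208291.
Partial sum through k=1: 0.616850.
k=2: B_{4}/(4)! × [f^{(3)}(34) − f^{(3)}(2)] = −1/720 × (-5.28222e-07 − (-0.750000)) = -0.00104167.
Partial sum through k=2: 0.615808.
k=3: B_{6}/(6)! × [f^{(5)}(34) − f^{(5)}(2)] = 1/30240 × (-1.37082e-08 − (-5.62500)) = 0.000186012.
Partial sum through k=3: 0.615994.
k=4: B_{8}/(8)! × [f^{(7)}(34) − f^{(7)}(2)] = −1/1209600 × (-6.64065e-10 − (-78.7500)) = -6.51042e-05.

S_4 ≈ 0.615929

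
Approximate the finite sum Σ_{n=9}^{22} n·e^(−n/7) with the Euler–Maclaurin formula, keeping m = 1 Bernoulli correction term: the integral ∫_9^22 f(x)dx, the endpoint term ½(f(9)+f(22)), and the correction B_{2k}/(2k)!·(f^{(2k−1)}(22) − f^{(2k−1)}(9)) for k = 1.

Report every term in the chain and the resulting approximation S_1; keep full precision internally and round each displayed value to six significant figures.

S_1 ≈ 23.9191

The integral term ∫_9^22 x·e^(−x/7) dx = 22.2014.
Endpoint term: (f(9) + f(22))/2 = (2.48808 + 0.949505)/2 = 1.71879.
So far: 23.9202.
Correction k=1: B_{2}/2! · (f^{(1)}(22) − f^{(1)}(9)) = 1/12 · (-0.0924842 − (-0.0789866)) = -0.00112480.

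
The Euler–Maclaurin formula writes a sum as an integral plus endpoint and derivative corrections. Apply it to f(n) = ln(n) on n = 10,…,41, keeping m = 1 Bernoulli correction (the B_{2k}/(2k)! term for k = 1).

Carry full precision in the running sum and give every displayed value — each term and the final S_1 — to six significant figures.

S_1 ≈ 101.232

Integral: ∫_10^41 ln(x) dx = 98.2306.
Boundary: ½(f(10) + f(41)) = ½(2.30259 + 3.71357) = 3.00808.
Integral + boundary = 101.239.
Correction k=1: B_{2}/2! · (f^{(1)}(41) − f^{(1)}(10)) = 1/12 · (0.0243902 − 0.100000) = -0.00630081.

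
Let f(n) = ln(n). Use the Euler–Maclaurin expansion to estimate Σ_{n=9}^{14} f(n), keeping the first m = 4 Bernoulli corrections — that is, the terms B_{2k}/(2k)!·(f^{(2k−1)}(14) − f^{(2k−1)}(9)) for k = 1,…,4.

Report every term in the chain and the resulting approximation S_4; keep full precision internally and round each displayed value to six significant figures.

Integral: ∫_9^14 ln(x) dx = 12.1718.
Endpoint term: (f(9) + f(14))/2 = (2.19722 + 2.63906)/2 = 2.41814.
Running total after boundary: 14.5899.
k=1: B_{2}/(2)! × [f^{(1)}(14) − f^{(1)}(9)] = 1/12 × (0.0714286 − 0.111111) = -0.00330688.
Partial sum through k=1: 14.5866.
k=2: B_{4}/(4)! × [f^{(3)}(14) − f^{(3)}(9)] = −1/720 × (0.000728863 − 0.00274348) = 2.79809e-06.
Partial sum through k=2: 14.5866.
k=3: B_{6}/(6)! × [f^{(5)}(14) − f^{(5)}(9)] = 1/30240 × (4.46243e-05 − 0.000406442) = -1.19649e-08.
Partial sum through k=3: 14.5866.
k=4: B_{8}/(8)! × [f^{(7)}(14) − f^{(7)}(9)] = −1/1209600 × (6.83024e-06 − 0.000150534) = 1.18803e-10.

S_4 ≈ 14.5866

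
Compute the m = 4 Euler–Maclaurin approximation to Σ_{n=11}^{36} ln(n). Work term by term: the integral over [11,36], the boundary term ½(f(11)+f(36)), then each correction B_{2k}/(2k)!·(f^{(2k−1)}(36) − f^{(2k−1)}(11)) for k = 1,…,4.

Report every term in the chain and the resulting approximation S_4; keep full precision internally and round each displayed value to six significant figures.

Integral: ∫_11^36 ln(x) dx = 77.6298.
Boundary: ½(f(11) + f(36)) = ½(2.39790 + 3.58352) = 2.99071.
Running total after boundary: 80.6205.
Correction k=1: B_{2}/2! · (f^{(1)}(36) − f^{(1)}(11)) = 1/12 · (0.0277778 − 0.0909091) = -0.00526094.
Running total after k=1: 80.6153.
Correction k=2: B_{4}/4! · (f^{(3)}(36) − f^{(3)}(11)) = −1/720 · (4.28669e-05 − 0.00150263) = 2.02745e-06.
Running total after k=2: 80.6153.
Correction k=3: B_{6}/6! · (f^{(5)}(36) − f^{(5)}(11)) = 1/30240 · (3.96916e-07 − 0.000149021) = -4.91482e-09.
Running total after k=3: 80.6153.
Correction k=4: B_{8}/8! · (f^{(7)}(36) − f^{(7)}(11)) = −1/1209600 · (9.18787e-09 − 3.69474e-05) = 3.05375e-11.

S_4 ≈ 80.6153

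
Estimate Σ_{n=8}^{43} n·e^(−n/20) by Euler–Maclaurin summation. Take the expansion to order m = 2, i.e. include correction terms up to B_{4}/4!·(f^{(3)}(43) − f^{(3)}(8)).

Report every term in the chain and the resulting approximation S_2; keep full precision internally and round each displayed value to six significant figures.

S_2 ≈ 233.750

The integral term ∫_8^43 x·e^(−x/20) dx = 228.609.
½[f(8) + f(43)] = ½[5.36256 + 5.00882] = 5.18569.
Running total after boundary: 233.795.
Order-1 term: 1/12 · (-0.133957 − 0.402192) = -0.0446791.
Running total after k=1: 233.750.
Order-2 term: −1/720 · (0.000247529 − 0.00435708) = 5.70771e-06.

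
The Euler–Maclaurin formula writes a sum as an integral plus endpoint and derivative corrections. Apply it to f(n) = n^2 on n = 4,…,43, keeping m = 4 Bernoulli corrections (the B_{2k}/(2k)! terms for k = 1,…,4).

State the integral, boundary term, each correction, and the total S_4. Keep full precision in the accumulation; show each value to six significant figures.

S_4 ≈ 27420.0

The integral term ∫_4^43 x^2 dx = 26481.0.
Endpoint term: (f(4) + f(43))/2 = (16.0000 + 1849.00)/2 = 932.500.
Running total after boundary: 27413.5.
k=1: B_{2}/(2)! × [f^{(1)}(43) − f^{(1)}(4)] = 1/12 × (86.0000 − 8.00000) = 6.50000.
After k=1: 27420.0.
k=2: B_{4}/(4)! × [f^{(3)}(43) − f^{(3)}(4)] = −1/720 × (0.00000 − 0.00000) = 0.00000.
After k=2: 27420.0.
k=3: B_{6}/(6)! × [f^{(5)}(43) − f^{(5)}(4)] = 1/30240 × (0.00000 − 0.00000) = 0.00000.
After k=3: 27420.0.
k=4: B_{8}/(8)! × [f^{(7)}(43) − f^{(7)}(4)] = −1/1209600 × (0.00000 − 0.00000) = 0.00000.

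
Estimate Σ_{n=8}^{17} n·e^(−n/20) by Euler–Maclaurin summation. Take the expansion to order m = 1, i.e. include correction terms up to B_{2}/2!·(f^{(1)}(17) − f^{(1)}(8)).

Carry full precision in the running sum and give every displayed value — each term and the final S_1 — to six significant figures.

S_1 ≈ 65.3783

Integral: ∫_8^17 x·e^(−x/20) dx = 59.0922.
Boundary: ½(f(8) + f(17)) = ½(5.36256 + 7.26605) = 6.31431.
So far: 65.4065.
Correction k=1: B_{2}/2! · (f^{(1)}(17) − f^{(1)}(8)) = 1/12 · (0.0641122 − 0.402192) = -0.0281733.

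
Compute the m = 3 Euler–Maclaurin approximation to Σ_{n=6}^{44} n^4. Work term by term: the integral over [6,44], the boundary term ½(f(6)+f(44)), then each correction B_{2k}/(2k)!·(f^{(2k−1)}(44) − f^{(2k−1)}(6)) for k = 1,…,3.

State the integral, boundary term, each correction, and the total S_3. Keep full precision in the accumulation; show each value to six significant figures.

S_3 ≈ 3.48847e+07

∫_6^44 x^4 dx evaluates to 3.29817e+07.
½[f(6) + f(44)] = ½[1296.00 + 3.74810e+06] = 1.87470e+06.
Integral + boundary = 3.48564e+07.
Correction k=1: B_{2}/2! · (f^{(1)}(44) − f^{(1)}(6)) = 1/12 · (340736 − 864.000) = 28322.7.
Running total after k=1: 3.48847e+07.
Correction k=2: B_{4}/4! · (f^{(3)}(44) − f^{(3)}(6)) = −1/720 · (1056.00 − 144.000) = -1.26667.
Running total after k=2: 3.48847e+07.
Correction k=3: B_{6}/6! · (f^{(5)}(44) − f^{(5)}(6)) = 1/30240 · (0.00000 − 0.00000) = 0.00000.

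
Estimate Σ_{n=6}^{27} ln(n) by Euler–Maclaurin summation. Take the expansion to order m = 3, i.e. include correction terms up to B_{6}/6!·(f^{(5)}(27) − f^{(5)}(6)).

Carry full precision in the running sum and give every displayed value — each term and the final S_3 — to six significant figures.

S_3 ≈ 59.7700

Integral: ∫_6^27 ln(x) dx = 57.2370.
Endpoint term: (f(6) + f(27))/2 = (1.79176 + 3.29584)/2 = 2.54380.
So far: 59.7808.
Correction k=1: B_{2}/2! · (f^{(1)}(27) − f^{(1)}(6)) = 1/12 · (0.0370370 − 0.166667) = -0.0108025.
Running total after k=1: 59.7700.
Correction k=2: B_{4}/4! · (f^{(3)}(27) − f^{(3)}(6)) = −1/720 · (0.000101611 − 0.00925926) = 1.27190e-05.
Running total after k=2: 59.7700.
Correction k=3: B_{6}/6! · (f^{(5)}(27) − f^{(5)}(6)) = 1/30240 · (1.67260e-06 − 0.00308642) = -1.02009e-07.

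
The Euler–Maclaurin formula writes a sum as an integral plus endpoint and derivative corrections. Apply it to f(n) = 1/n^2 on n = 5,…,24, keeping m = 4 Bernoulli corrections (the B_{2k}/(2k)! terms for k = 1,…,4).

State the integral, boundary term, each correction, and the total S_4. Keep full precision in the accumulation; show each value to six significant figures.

The integral term ∫_5^24 1/x^2 dx = 0.158333.
Boundary: ½(f(5) + f(24)) = ½(0.0400000 + 0.00173611) = 0.0208681.
Running total after boundary: 0.179201.
Correction k=1: B_{2}/2! · (f^{(1)}(24) − f^{(1)}(5)) = 1/12 · (-0.000144676 − (-0.0160000)) = 0.00132128.
Partial sum through k=1: 0.180523.
Correction k=2: B_{4}/4! · (f^{(3)}(24) − f^{(3)}(5)) = −1/720 · (-3.01408e-06 − (-0.00768000)) = -1.06625e-05.
Partial sum through k=2: 0.180512.
Correction k=3: B_{6}/6! · (f^{(5)}(24) − f^{(5)}(5)) = 1/30240 · (-1.56983e-07 − (-0.00921600)) = 3.04757e-07.
Partial sum through k=3: 0.180512.
Correction k=4: B_{8}/8! · (f^{(7)}(24) − f^{(7)}(5)) = −1/1209600 · (-1.52623e-08 − (-0.0206438)) = -1.70667e-08.

S_4 ≈ 0.180512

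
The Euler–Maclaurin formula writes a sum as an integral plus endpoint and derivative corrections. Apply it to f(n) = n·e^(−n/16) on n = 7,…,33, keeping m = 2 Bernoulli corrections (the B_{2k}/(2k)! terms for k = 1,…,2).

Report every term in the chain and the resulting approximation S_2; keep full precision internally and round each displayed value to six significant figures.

S_2 ≈ 142.240

∫_7^33 x·e^(−x/16) dx evaluates to 137.924.
Boundary: ½(f(7) + f(33)) = ½(4.51954 + 4.19548) = 4.35751.
Running total after boundary: 142.282.
Correction k=1: B_{2}/2! · (f^{(1)}(33) − f^{(1)}(7)) = 1/12 · (-0.135082 − 0.363177) = -0.0415216.
Partial sum through k=1: 142.240.
Correction k=2: B_{4}/4! · (f^{(3)}(33) − f^{(3)}(7)) = −1/720 · (0.000465585 − 0.00646279) = 8.32945e-06.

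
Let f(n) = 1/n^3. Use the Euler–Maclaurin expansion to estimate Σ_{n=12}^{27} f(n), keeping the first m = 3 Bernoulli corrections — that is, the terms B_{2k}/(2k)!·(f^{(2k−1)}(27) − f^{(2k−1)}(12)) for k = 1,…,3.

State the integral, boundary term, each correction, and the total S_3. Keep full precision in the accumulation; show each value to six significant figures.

S_3 ≈ 0.00311266

∫_12^27 1/x^3 dx evaluates to 0.00278635.
½[f(12) + f(27)] = ½[0.000578704 + 5.08053e-05] = 0.000314754.
Running total after boundary: 0.00310111.
k=1: B_{2}/(2)! × [f^{(1)}(27) − f^{(1)}(12)] = 1/12 × (-5.64503e-06 − (-0.000144676)) = 1.15859e-05.
Partial sum through k=1: 0.00311269.
k=2: B_{4}/(4)! × [f^{(3)}(27) − f^{(3)}(12)] = −1/720 × (-1.54870e-07 − (-2.00939e-05)) = -2.76931e-08.
Partial sum through k=2: 0.00311266.
k=3: B_{6}/(6)! × [f^{(5)}(27) − f^{(5)}(12)] = 1/30240 × (-8.92258e-09 − (-5.86071e-06)) = 1.93512e-10.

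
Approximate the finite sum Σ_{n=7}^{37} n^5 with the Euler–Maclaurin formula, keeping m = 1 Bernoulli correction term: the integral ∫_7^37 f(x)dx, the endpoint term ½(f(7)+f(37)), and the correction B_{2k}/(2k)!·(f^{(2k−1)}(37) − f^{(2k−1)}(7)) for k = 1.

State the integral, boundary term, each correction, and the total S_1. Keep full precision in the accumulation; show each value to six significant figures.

S_1 ≈ 4.63062e+08

∫_7^37 x^5 dx evaluates to 4.27601e+08.
Boundary: ½(f(7) + f(37)) = ½(16807.0 + 6.93440e+07) = 3.46804e+07.
So far: 4.62282e+08.
Order-1 term: 1/12 · (9.37080e+06 − 12005.0) = 779900.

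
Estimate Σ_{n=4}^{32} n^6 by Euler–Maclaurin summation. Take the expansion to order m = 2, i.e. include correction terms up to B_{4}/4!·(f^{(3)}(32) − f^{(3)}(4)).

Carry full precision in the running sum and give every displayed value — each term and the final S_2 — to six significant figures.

S_2 ≈ 5.46218e+09

The integral term ∫_4^32 x^6 dx = 4.90853e+09.
Boundary: ½(f(4) + f(32)) = ½(4096.00 + 1.07374e+09) = 5.36873e+08.
So far: 5.44540e+09.
Correction k=1: B_{2}/2! · (f^{(1)}(32) − f^{(1)}(4)) = 1/12 · (2.01327e+08 − 6144.00) = 1.67767e+07.
Running total after k=1: 5.46218e+09.
Correction k=2: B_{4}/4! · (f^{(3)}(32) − f^{(3)}(4)) = −1/720 · (3.93216e+06 − 7680.00) = -5450.67.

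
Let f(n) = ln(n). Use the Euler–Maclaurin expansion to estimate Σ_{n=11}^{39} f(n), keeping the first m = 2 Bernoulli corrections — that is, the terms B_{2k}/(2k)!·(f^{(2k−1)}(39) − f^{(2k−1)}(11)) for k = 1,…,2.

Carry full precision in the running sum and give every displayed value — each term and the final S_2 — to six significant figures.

Integral: ∫_11^39 ln(x) dx = 88.5021.
½[f(11) + f(39)] = ½[2.39790 + 3.66356] = 3.03073.
Running total after boundary: 91.5328.
Order-1 term: 1/12 · (0.0256410 − 0.0909091) = -0.00543901.
Running total after k=1: 91.5273.
Order-2 term: −1/720 · (3.37160e-05 − 0.00150263) = 2.04016e-06.

S_2 ≈ 91.5273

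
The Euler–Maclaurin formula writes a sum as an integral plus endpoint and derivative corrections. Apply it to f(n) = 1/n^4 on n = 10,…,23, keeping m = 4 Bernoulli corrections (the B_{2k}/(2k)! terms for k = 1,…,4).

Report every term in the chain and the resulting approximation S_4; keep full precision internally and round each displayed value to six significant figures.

∫_10^23 1/x^4 dx evaluates to 0.000305937.
Endpoint term: (f(10) + f(23))/2 = (0.000100000 + 3.57346e-06)/2 = 5.17867e-05.
Running total after boundary: 0.000357724.
Correction k=1: B_{2}/2! · (f^{(1)}(23) − f^{(1)}(10)) = 1/12 · (-6.21471e-07 − (-4.00000e-05)) = 3.28154e-06.
Partial sum through k=1: 0.000361005.
Correction k=2: B_{4}/4! · (f^{(3)}(23) − f^{(3)}(10)) = −1/720 · (-3.52441e-08 − (-1.20000e-05)) = -1.66177e-08.
Partial sum through k=2: 0.000360988.
Correction k=3: B_{6}/6! · (f^{(5)}(23) − f^{(5)}(10)) = 1/30240 · (-3.73094e-09 − (-6.72000e-06)) = 2.22099e-10.
Partial sum through k=3: 0.000360989.
Correction k=4: B_{8}/8! · (f^{(7)}(23) − f^{(7)}(10)) = −1/1209600 · (-6.34754e-10 − (-6.04800e-06)) = -4.99948e-12.

S_4 ≈ 0.000360989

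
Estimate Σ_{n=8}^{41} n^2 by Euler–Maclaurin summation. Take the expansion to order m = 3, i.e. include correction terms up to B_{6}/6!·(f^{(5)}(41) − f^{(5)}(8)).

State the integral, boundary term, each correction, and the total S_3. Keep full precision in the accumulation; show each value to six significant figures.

S_3 ≈ 23681.0

The integral term ∫_8^41 x^2 dx = 22803.0.
Endpoint term: (f(8) + f(41))/2 = (64.0000 + 1681.00)/2 = 872.500.
Integral + boundary = 23675.5.
Correction k=1: B_{2}/2! · (f^{(1)}(41) − f^{(1)}(8)) = 1/12 · (82.0000 − 16.0000) = 5.50000.
Running total after k=1: 23681.0.
Correction k=2: B_{4}/4! · (f^{(3)}(41) − f^{(3)}(8)) = −1/720 · (0.00000 − 0.00000) = 0.00000.
Running total after k=2: 23681.0.
Correction k=3: B_{6}/6! · (f^{(5)}(41) − f^{(5)}(8)) = 1/30240 · (0.00000 − 0.00000) = 0.00000.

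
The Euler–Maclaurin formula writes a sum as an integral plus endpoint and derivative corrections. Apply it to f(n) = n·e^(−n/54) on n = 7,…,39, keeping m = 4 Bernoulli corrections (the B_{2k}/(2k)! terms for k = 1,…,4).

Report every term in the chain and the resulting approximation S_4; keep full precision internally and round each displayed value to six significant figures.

Integral: ∫_7^39 x·e^(−x/54) dx = 454.474.
Endpoint term: (f(7) + f(39))/2 = (6.14894 + 18.9412)/2 = 12.5451.
So far: 467.019.
Order-1 term: 1/12 · (0.134909 − 0.764551) = -0.0524702.
Running total after k=1: 466.967.
Order-2 term: −1/720 · (0.000379373 − 0.000864675) = 6.74030e-07.
Running total after k=2: 466.967.
Order-3 term: 1/30240 · (2.44335e-07 − 5.03141e-07) = -8.55839e-12.
Running total after k=3: 466.967.
Order-4 term: −1/1209600 · (1.22966e-10 − 2.43400e-10) = 9.95647e-17.

S_4 ≈ 466.967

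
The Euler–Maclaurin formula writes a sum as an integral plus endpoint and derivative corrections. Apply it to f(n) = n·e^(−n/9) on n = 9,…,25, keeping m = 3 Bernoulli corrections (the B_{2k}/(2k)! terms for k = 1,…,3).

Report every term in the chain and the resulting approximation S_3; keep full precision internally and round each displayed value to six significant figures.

∫_9^25 x·e^(−x/9) dx evaluates to 40.5705.
Endpoint term: (f(9) + f(25))/2 = (3.31091 + 1.55441)/2 = 2.43266.
So far: 43.0031.
Order-1 term: 1/12 · (-0.110536 − 0.00000) = -0.00921134.
Running total after k=1: 42.9939.
Order-2 term: −1/720 · (0.000170580 − 0.00908344) = 1.23790e-05.
Running total after k=2: 42.9939.
Order-3 term: 1/30240 · (2.10593e-05 − 0.000224283) = -6.72035e-09.

S_3 ≈ 42.9939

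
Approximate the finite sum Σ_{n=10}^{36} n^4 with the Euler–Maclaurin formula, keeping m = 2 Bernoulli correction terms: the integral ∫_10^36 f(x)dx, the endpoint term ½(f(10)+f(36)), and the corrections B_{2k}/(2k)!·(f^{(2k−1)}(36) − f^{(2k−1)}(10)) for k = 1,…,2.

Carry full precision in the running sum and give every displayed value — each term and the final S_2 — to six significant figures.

S_2 ≈ 1.29333e+07

The integral term ∫_10^36 x^4 dx = 1.20732e+07.
Endpoint term: (f(10) + f(36))/2 = (10000.0 + 1.67962e+06)/2 = 844808.
So far: 1.29180e+07.
Correction k=1: B_{2}/2! · (f^{(1)}(36) − f^{(1)}(10)) = 1/12 · (186624 − 4000.00) = 15218.7.
Partial sum through k=1: 1.29333e+07.
Correction k=2: B_{4}/4! · (f^{(3)}(36) − f^{(3)}(10)) = −1/720 · (864.000 − 240.000) = -0.866667.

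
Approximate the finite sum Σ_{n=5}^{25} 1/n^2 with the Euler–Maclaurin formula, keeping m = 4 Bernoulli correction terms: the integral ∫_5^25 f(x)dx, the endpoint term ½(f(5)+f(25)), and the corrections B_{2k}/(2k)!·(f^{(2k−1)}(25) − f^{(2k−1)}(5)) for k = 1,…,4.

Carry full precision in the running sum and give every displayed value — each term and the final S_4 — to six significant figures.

S_4 ≈ 0.182112

∫_5^25 1/x^2 dx evaluates to 0.160000.
Endpoint term: (f(5) + f(25))/2 = (0.0400000 + 0.00160000)/2 = 0.0208000.
Integral + boundary = 0.180800.
Order-1 term: 1/12 · (-0.000128000 − (-0.0160000)) = 0.00132267.
Partial sum through k=1: 0.182123.
Order-2 term: −1/720 · (-2.45760e-06 − (-0.00768000)) = -1.06633e-05.
Partial sum through k=2: 0.182112.
Order-3 term: 1/30240 · (-1.17965e-07 − (-0.00921600)) = 3.04758e-07.
Partial sum through k=3: 0.182112.
Order-4 term: −1/1209600 · (-1.05696e-08 − (-0.0206438)) = -1.70667e-08.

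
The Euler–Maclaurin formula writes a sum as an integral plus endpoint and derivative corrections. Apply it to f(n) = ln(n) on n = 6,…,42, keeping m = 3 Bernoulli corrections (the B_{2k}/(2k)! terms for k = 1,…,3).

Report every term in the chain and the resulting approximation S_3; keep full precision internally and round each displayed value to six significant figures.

The integral term ∫_6^42 ln(x) dx = 110.232.
½[f(6) + f(42)] = ½[1.79176 + 3.73767] = 2.76471.
Integral + boundary = 112.996.
k=1: B_{2}/(2)! × [f^{(1)}(42) − f^{(1)}(6)] = 1/12 × (0.0238095 − 0.166667) = -0.0119048.
After k=1: 112.984.
k=2: B_{4}/(4)! × [f^{(3)}(42) − f^{(3)}(6)] = −1/720 × (2.69949e-05 − 0.00925926) = 1.28226e-05.
After k=2: 112.984.
k=3: B_{6}/(6)! × [f^{(5)}(42) − f^{(5)}(6)] = 1/30240 × (1.83639e-07 − 0.00308642) = -1.02058e-07.

S_3 ≈ 112.984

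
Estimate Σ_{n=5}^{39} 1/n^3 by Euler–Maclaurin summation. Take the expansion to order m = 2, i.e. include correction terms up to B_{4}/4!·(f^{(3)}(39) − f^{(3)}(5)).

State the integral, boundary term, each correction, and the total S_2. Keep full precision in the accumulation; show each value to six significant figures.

The integral term ∫_5^39 1/x^3 dx = 0.0196713.
Boundary: ½(f(5) + f(39)) = ½(0.00800000 + 1.68580e-05) = 0.00400843.
Running total after boundary: 0.0236797.
Order-1 term: 1/12 · (-1.29677e-06 − (-0.00480000)) = 0.000399892.
Partial sum through k=1: 0.0240796.
Order-2 term: −1/720 · (-1.70515e-08 − (-0.00384000)) = -5.33331e-06.

S_2 ≈ 0.0240743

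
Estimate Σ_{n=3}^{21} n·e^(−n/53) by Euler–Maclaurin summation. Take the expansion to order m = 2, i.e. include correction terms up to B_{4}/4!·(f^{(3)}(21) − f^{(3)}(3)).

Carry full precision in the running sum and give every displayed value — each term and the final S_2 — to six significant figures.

S_2 ≈ 174.174

∫_3^21 x·e^(−x/53) dx evaluates to 165.732.
Boundary: ½(f(3) + f(21)) = ½(2.83491 + 14.1299) = 8.48242.
Integral + boundary = 174.214.
Correction k=1: B_{2}/2! · (f^{(1)}(21) − f^{(1)}(3)) = 1/12 · (0.406252 − 0.891480) = -0.0404357.
After k=1: 174.174.
Correction k=2: B_{4}/4! · (f^{(3)}(21) − f^{(3)}(3)) = −1/720 · (0.000623695 − 0.000990180) = 5.09007e-07.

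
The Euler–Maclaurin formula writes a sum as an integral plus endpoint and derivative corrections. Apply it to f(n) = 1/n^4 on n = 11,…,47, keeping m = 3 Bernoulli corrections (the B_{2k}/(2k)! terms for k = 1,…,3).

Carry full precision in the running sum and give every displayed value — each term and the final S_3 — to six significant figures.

S_3 ≈ 0.000283541

The integral term ∫_11^47 1/x^4 dx = 0.000247228.
Boundary: ½(f(11) + f(47)) = ½(6.83013e-05 + 2.04931e-07) = 3.42531e-05.
Running total after boundary: 0.000281481.
k=1: B_{2}/(2)! × [f^{(1)}(47) − f^{(1)}(11)] = 1/12 × (-1.74410e-08 − (-2.48369e-05)) = 2.06828e-06.
After k=1: 0.000283549.
k=2: B_{4}/(4)! × [f^{(3)}(47) − f^{(3)}(11)] = −1/720 × (-2.36862e-10 − (-6.15790e-06)) = -8.55231e-09.
After k=2: 0.000283541.
k=3: B_{6}/(6)! × [f^{(5)}(47) − f^{(5)}(11)] = 1/30240 × (-6.00466e-12 − (-2.84994e-06)) = 9.42437e-11.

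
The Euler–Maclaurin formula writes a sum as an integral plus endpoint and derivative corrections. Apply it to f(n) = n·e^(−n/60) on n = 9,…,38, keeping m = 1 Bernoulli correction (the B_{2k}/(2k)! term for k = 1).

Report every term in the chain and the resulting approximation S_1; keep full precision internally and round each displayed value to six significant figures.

S_1 ≈ 456.027

Integral: ∫_9^38 x·e^(−x/60) dx = 442.113.
Endpoint term: (f(9) + f(38))/2 = (7.74637 + 20.1711)/2 = 13.9588.
Running total after boundary: 456.071.
Order-1 term: 1/12 · (0.194634 − 0.731602) = -0.0447473.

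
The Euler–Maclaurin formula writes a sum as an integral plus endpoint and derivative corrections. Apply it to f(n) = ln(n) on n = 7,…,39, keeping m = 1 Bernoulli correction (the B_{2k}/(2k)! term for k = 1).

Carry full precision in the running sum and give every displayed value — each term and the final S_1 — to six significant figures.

The integral term ∫_7^39 ln(x) dx = 97.2575.
Endpoint term: (f(7) + f(39))/2 = (1.94591 + 3.66356)/2 = 2.80474.
So far: 100.062.
Correction k=1: B_{2}/2! · (f^{(1)}(39) − f^{(1)}(7)) = 1/12 · (0.0256410 − 0.142857) = -0.00976801.

S_1 ≈ 100.053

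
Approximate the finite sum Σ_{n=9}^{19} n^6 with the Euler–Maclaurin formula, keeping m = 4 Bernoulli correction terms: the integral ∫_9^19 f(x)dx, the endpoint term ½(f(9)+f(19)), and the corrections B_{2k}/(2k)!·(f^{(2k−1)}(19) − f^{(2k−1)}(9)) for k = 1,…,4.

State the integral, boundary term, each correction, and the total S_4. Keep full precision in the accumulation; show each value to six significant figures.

S_4 ≈ 1.52009e+08

∫_9^19 x^6 dx evaluates to 1.27013e+08.
Boundary: ½(f(9) + f(19)) = ½(531441 + 4.70459e+07) = 2.37887e+07.
Running total after boundary: 1.50801e+08.
Order-1 term: 1/12 · (1.48566e+07 − 354294) = 1.20852e+06.
Partial sum through k=1: 1.52010e+08.
Order-2 term: −1/720 · (823080 − 87480.0) = -1021.67.
Partial sum through k=2: 1.52009e+08.
Order-3 term: 1/30240 · (13680.0 − 6480.00) = 0.238095.
Partial sum through k=3: 1.52009e+08.
Order-4 term: −1/1209600 · (0.00000 − 0.00000) = 0.00000.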